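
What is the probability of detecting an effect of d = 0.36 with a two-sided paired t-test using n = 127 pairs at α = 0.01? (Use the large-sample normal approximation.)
Power ≈ 0.93

Power calculation (paired t-test, normal approximation):
z_β = d · √n - z_{α/2}
z_β = 0.36 · √127 - 2.576
z_β = 0.36 · 11.269 - 2.576
z_β = 1.481

Power = Φ(z_β) = Φ(1.481) ≈ 0.931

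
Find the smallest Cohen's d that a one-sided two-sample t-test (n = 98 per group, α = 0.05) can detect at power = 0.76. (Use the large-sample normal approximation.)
d ≈ 0.34

Minimum detectable effect (two-sample t-test, normal approximation):
d = (z_α + z_β) / √(n/2)
d = (1.645 + 0.706) / √(98/2)
d = 2.351 / 7.000
d ≈ 0.34

By Cohen's convention (0.2 small / 0.5 medium / 0.8 large): small effect.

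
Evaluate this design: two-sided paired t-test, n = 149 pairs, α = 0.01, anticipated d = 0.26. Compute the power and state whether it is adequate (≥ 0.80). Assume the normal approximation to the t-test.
Power ≈ 0.73; the study is underpowered (power < 0.80)

Power calculation (paired t-test, normal approximation):
z_β = d · √n - z_{α/2}
z_β = 0.26 · √149 - 2.576
z_β = 0.26 · 12.207 - 2.576
z_β = 0.598

Power = Φ(z_β) = Φ(0.598) ≈ 0.725

Effect size d = 0.26 is small by Cohen's convention (0.2/0.5/0.8).

Threshold: power ≥ 0.80 is conventionally adequate.
Power ≈ 0.73 → the study is underpowered (power < 0.80).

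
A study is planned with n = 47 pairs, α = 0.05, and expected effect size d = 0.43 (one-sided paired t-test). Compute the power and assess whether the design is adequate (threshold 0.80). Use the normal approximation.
Power ≈ 0.90; the study is adequately powered (power ≥ 0.80)

Power calculation (paired t-test, normal approximation):
z_β = d · √n - z_α
z_β = 0.43 · √47 - 1.645
z_β = 0.43 · 6.856 - 1.645
z_β = 1.303

Power = Φ(z_β) = Φ(1.303) ≈ 0.904

Effect size d = 0.43 is small by Cohen's convention (0.2/0.5/0.8).

Threshold: power ≥ 0.80 is conventionally adequate.
Power ≈ 0.90 → the study is adequately powered (power ≥ 0.80).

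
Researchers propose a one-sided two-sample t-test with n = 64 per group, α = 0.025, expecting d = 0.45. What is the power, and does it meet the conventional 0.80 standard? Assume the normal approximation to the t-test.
Power ≈ 0.72; the study is underpowered (power < 0.80)

Power calculation (two-sample t-test, normal approximation):
z_β = d · √(n/2) - z_α
z_β = 0.45 · √(64/2) - 1.960
z_β = 0.45 · 5.657 - 1.960
z_β = 0.586

Power = Φ(z_β) = Φ(0.586) ≈ 0.721

Effect size d = 0.45 is small by Cohen's convention (0.2/0.5/0.8).

Threshold: power ≥ 0.80 is conventionally adequate.
Power ≈ 0.72 → the study is underpowered (power < 0.80).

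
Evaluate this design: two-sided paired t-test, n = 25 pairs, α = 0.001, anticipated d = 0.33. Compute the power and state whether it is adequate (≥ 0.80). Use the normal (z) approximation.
Power ≈ 0.05; the study is underpowered (power < 0.80)

Power calculation (paired t-test, normal approximation):
z_β = d · √n - z_{α/2}
z_β = 0.33 · √25 - 3.291
z_β = 0.33 · 5.000 - 3.291
z_β = -1.641

Power = Φ(z_β) = Φ(-1.641) ≈ 0.050

Effect size d = 0.33 is small by Cohen's convention (0.2/0.5/0.8).

Threshold: power ≥ 0.80 is conventionally adequate.
Power ≈ 0.05 → the study is underpowered (power < 0.80).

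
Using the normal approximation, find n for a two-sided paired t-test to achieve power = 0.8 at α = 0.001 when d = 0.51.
n = 66 pairs

Sample size formula (paired t-test, normal approximation):
n = ((z_{α/2} + z_β) / d)²

z_{α/2} = 3.291 (for α = 0.001, two-sided)
z_β = 0.842 (for power = 0.8)
d = 0.51

n = ((3.291 + 0.842) / 0.51)²
n = (8.104)²
n ≈ 65.67
Round up to the next whole number: n = 66 pairs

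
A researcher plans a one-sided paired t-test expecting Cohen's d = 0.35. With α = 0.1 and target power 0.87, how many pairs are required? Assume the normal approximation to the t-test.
n = 48 pairs

Sample size formula (paired t-test, normal approximation):
n = ((z_α + z_β) / d)²

z_α = 1.282 (for α = 0.1, one-sided)
z_β = 1.126 (for power = 0.87)
d = 0.35

n = ((1.282 + 1.126) / 0.35)²
n = (6.880)²
n ≈ 47.33
Round up to the next whole number: n = 48 pairs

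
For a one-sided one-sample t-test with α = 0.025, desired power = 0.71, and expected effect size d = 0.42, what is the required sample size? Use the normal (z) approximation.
n = 36

Sample size formula (one-sample t-test, normal approximation):
n = ((z_α + z_β) / d)²

z_α = 1.960 (for α = 0.025, one-sided)
z_β = 0.553 (for power = 0.71)
d = 0.42

n = ((1.960 + 0.553) / 0.42)²
n = (5.983)²
n ≈ 35.80
Round up to the next whole number: n = 36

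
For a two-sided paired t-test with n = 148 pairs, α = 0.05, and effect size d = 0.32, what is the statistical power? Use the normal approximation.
Power ≈ 0.97

Power calculation (paired t-test, normal approximation):
z_β = d · √n - z_{α/2}
z_β = 0.32 · √148 - 1.960
z_β = 0.32 · 12.166 - 1.960
z_β = 1.933

Power = Φ(z_β) = Φ(1.933) ≈ 0.973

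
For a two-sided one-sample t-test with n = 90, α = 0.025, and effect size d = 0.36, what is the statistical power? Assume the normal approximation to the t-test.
Power ≈ 0.88

Power calculation (one-sample t-test, normal approximation):
z_β = d · √n - z_{α/2}
z_β = 0.36 · √90 - 2.241
z_β = 0.36 · 9.487 - 2.241
z_β = 1.174

Power = Φ(z_β) = Φ(1.174) ≈ 0.880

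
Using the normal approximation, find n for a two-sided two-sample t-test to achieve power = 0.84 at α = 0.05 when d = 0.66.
n = 41 per group

Sample size formula (two-sample t-test, normal approximation):
n = 2 · ((z_{α/2} + z_β) / d)²

z_{α/2} = 1.960 (for α = 0.05, two-sided)
z_β = 0.994 (for power = 0.84)
d = 0.66

n = 2 · ((1.960 + 0.994) / 0.66)²
n = 2 · (4.476)²
n ≈ 40.07
Round up to the next whole number: n = 41 per group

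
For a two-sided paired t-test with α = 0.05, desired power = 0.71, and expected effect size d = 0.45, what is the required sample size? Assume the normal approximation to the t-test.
n = 32 pairs

Sample size formula (paired t-test, normal approximation):
n = ((z_{α/2} + z_β) / d)²

z_{α/2} = 1.960 (for α = 0.05, two-sided)
z_β = 0.553 (for power = 0.71)
d = 0.45

n = ((1.960 + 0.553) / 0.45)²
n = (5.584)²
n ≈ 31.18
Round up to the next whole number: n = 32 pairs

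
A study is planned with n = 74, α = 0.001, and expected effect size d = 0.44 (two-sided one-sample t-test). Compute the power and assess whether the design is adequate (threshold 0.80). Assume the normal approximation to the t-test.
Power ≈ 0.69; the study is underpowered (power < 0.80)

Power calculation (one-sample t-test, normal approximation):
z_β = d · √n - z_{α/2}
z_β = 0.44 · √74 - 3.291
z_β = 0.44 · 8.602 - 3.291
z_β = 0.494

Power = Φ(z_β) = Φ(0.494) ≈ 0.690

Effect size d = 0.44 is small by Cohen's convention (0.2/0.5/0.8).

Threshold: power ≥ 0.80 is conventionally adequate.
Power ≈ 0.69 → the study is underpowered (power < 0.80).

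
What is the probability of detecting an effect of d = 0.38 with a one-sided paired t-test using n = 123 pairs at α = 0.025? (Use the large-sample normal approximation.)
Power ≈ 0.99

Power calculation (paired t-test, normal approximation):
z_β = d · √n - z_α
z_β = 0.38 · √123 - 1.960
z_β = 0.38 · 11.091 - 1.960
z_β = 2.254

Power = Φ(z_β) = Φ(2.254) ≈ 0.988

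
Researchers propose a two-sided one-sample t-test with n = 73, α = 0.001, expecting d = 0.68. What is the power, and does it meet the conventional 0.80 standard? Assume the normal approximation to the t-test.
Power ≈ 0.99; the study is adequately powered (power ≥ 0.80)

Power calculation (one-sample t-test, normal approximation):
z_β = d · √n - z_{α/2}
z_β = 0.68 · √73 - 3.291
z_β = 0.68 · 8.544 - 3.291
z_β = 2.519

Power = Φ(z_β) = Φ(2.519) ≈ 0.994

Effect size d = 0.68 is medium by Cohen's convention (0.2/0.5/0.8).

Threshold: power ≥ 0.80 is conventionally adequate.
Power ≈ 0.99 → the study is adequately powered (power ≥ 0.80).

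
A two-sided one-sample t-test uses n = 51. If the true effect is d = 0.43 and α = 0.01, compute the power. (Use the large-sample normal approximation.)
Power ≈ 0.69

Power calculation (one-sample t-test, normal approximation):
z_β = d · √n - z_{α/2}
z_β = 0.43 · √51 - 2.576
z_β = 0.43 · 7.141 - 2.576
z_β = 0.495

Power = Φ(z_β) = Φ(0.495) ≈ 0.690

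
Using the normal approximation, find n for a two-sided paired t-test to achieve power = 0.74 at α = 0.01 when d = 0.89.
n = 14 pairs

Sample size formula (paired t-test, normal approximation):
n = ((z_{α/2} + z_β) / d)²

z_{α/2} = 2.576 (for α = 0.01, two-sided)
z_β = 0.643 (for power = 0.74)
d = 0.89

n = ((2.576 + 0.643) / 0.89)²
n = (3.617)²
n ≈ 13.08
Round up to the next whole number: n = 14 pairs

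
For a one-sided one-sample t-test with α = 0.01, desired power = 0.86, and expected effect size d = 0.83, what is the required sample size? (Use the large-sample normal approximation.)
n = 17

Sample size formula (one-sample t-test, normal approximation):
n = ((z_α + z_β) / d)²

z_α = 2.326 (for α = 0.01, one-sided)
z_β = 1.080 (for power = 0.86)
d = 0.83

n = ((2.326 + 1.080) / 0.83)²
n = (4.104)²
n ≈ 16.84
Round up to the next whole number: n = 17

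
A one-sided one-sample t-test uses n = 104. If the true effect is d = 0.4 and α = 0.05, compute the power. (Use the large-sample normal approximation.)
Power ≈ 0.99

Power calculation (one-sample t-test, normal approximation):
z_β = d · √n - z_α
z_β = 0.4 · √104 - 1.645
z_β = 0.4 · 10.198 - 1.645
z_β = 2.434

Power = Φ(z_β) = Φ(2.434) ≈ 0.993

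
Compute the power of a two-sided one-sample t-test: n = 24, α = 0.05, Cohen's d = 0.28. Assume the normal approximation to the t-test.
Power ≈ 0.28

Power calculation (one-sample t-test, normal approximation):
z_β = d · √n - z_{α/2}
z_β = 0.28 · √24 - 1.960
z_β = 0.28 · 4.899 - 1.960
z_β = -0.588

Power = Φ(z_β) = Φ(-0.588) ≈ 0.278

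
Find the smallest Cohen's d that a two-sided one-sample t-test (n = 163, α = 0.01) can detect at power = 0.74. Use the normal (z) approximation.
d ≈ 0.25

Minimum detectable effect (one-sample t-test, normal approximation):
d = (z_{α/2} + z_β) / √n
d = (2.576 + 0.643) / √163
d = 3.219 / 12.767
d ≈ 0.25

By Cohen's convention (0.2 small / 0.5 medium / 0.8 large): small effect.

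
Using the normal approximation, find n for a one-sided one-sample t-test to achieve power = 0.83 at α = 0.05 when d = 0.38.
n = 47

Sample size formula (one-sample t-test, normal approximation):
n = ((z_α + z_β) / d)²

z_α = 1.645 (for α = 0.05, one-sided)
z_β = 0.954 (for power = 0.83)
d = 0.38

n = ((1.645 + 0.954) / 0.38)²
n = (6.839)²
n ≈ 46.77
Round up to the next whole number: n = 47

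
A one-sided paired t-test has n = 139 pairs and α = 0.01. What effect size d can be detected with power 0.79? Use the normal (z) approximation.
d ≈ 0.27

Minimum detectable effect (paired t-test, normal approximation):
d = (z_α + z_β) / √n
d = (2.326 + 0.806) / √139
d = 3.133 / 11.790
d ≈ 0.27

By Cohen's convention (0.2 small / 0.5 medium / 0.8 large): small effect.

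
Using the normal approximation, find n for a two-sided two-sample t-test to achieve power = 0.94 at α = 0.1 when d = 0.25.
n = 328 per group

Sample size formula (two-sample t-test, normal approximation):
n = 2 · ((z_{α/2} + z_β) / d)²

z_{α/2} = 1.645 (for α = 0.1, two-sided)
z_β = 1.555 (for power = 0.94)
d = 0.25

n = 2 · ((1.645 + 1.555) / 0.25)²
n = 2 · (12.800)²
n ≈ 327.68
Round up to the next whole number: n = 328 per group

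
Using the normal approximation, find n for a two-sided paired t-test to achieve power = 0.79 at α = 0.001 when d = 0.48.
n = 73 pairs

Sample size formula (paired t-test, normal approximation):
n = ((z_{α/2} + z_β) / d)²

z_{α/2} = 3.291 (for α = 0.001, two-sided)
z_β = 0.806 (for power = 0.79)
d = 0.48

n = ((3.291 + 0.806) / 0.48)²
n = (8.535)²
n ≈ 72.85
Round up to the next whole number: n = 73 pairs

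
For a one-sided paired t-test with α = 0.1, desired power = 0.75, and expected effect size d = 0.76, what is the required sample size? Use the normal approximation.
n = 7 pairs

Sample size formula (paired t-test, normal approximation):
n = ((z_α + z_β) / d)²

z_α = 1.282 (for α = 0.1, one-sided)
z_β = 0.674 (for power = 0.75)
d = 0.76

n = ((1.282 + 0.674) / 0.76)²
n = (2.574)²
n ≈ 6.63
Round up to the next whole number: n = 7 pairs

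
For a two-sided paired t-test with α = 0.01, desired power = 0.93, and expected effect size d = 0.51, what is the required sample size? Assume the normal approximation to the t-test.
n = 64 pairs

Sample size formula (paired t-test, normal approximation):
n = ((z_{α/2} + z_β) / d)²

z_{α/2} = 2.576 (for α = 0.01, two-sided)
z_β = 1.476 (for power = 0.93)
d = 0.51

n = ((2.576 + 1.476) / 0.51)²
n = (7.945)²
n ≈ 63.12
Round up to the next whole number: n = 64 pairs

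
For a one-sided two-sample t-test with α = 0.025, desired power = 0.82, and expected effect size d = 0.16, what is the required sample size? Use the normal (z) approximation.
n = 646 per group

Sample size formula (two-sample t-test, normal approximation):
n = 2 · ((z_α + z_β) / d)²

z_α = 1.960 (for α = 0.025, one-sided)
z_β = 0.915 (for power = 0.82)
d = 0.16

n = 2 · ((1.960 + 0.915) / 0.16)²
n = 2 · (17.969)²
n ≈ 645.77
Round up to the next whole number: n = 646 per group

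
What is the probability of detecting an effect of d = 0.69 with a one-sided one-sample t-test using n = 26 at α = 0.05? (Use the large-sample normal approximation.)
Power ≈ 0.97

Power calculation (one-sample t-test, normal approximation):
z_β = d · √n - z_α
z_β = 0.69 · √26 - 1.645
z_β = 0.69 · 5.099 - 1.645
z_β = 1.873

Power = Φ(z_β) = Φ(1.873) ≈ 0.969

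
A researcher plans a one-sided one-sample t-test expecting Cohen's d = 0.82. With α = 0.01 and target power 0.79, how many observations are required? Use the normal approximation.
n = 15

Sample size formula (one-sample t-test, normal approximation):
n = ((z_α + z_β) / d)²

z_α = 2.326 (for α = 0.01, one-sided)
z_β = 0.806 (for power = 0.79)
d = 0.82

n = ((2.326 + 0.806) / 0.82)²
n = (3.820)²
n ≈ 14.59
Round up to the next whole number: n = 15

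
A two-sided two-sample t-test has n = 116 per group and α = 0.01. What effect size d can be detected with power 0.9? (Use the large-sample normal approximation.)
d ≈ 0.51

Minimum detectable effect (two-sample t-test, normal approximation):
d = (z_{α/2} + z_β) / √(n/2)
d = (2.576 + 1.282) / √(116/2)
d = 3.857 / 7.616
d ≈ 0.51

By Cohen's convention (0.2 small / 0.5 medium / 0.8 large): medium effect.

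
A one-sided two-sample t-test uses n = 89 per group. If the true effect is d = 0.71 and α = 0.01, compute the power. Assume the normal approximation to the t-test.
Power ≈ 0.99

Power calculation (two-sample t-test, normal approximation):
z_β = d · √(n/2) - z_α
z_β = 0.71 · √(89/2) - 2.326
z_β = 0.71 · 6.671 - 2.326
z_β = 2.410

Power = Φ(z_β) = Φ(2.410) ≈ 0.992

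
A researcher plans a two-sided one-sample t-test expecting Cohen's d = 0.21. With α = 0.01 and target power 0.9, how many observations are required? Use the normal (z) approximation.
n = 338

Sample size formula (one-sample t-test, normal approximation):
n = ((z_{α/2} + z_β) / d)²

z_{α/2} = 2.576 (for α = 0.01, two-sided)
z_β = 1.282 (for power = 0.9)
d = 0.21

n = ((2.576 + 1.282) / 0.21)²
n = (18.371)²
n ≈ 337.49
Round up to the next whole number: n = 338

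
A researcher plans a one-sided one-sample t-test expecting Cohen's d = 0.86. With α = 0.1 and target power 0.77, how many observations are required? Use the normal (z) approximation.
n = 6

Sample size formula (one-sample t-test, normal approximation):
n = ((z_α + z_β) / d)²

z_α = 1.282 (for α = 0.1, one-sided)
z_β = 0.739 (for power = 0.77)
d = 0.86

n = ((1.282 + 0.739) / 0.86)²
n = (2.350)²
n ≈ 5.52
Round up to the next whole number: n = 6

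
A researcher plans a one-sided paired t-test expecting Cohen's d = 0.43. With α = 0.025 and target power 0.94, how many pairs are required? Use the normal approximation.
n = 67 pairs

Sample size formula (paired t-test, normal approximation):
n = ((z_α + z_β) / d)²

z_α = 1.960 (for α = 0.025, one-sided)
z_β = 1.555 (for power = 0.94)
d = 0.43

n = ((1.960 + 1.555) / 0.43)²
n = (8.174)²
n ≈ 66.81
Round up to the next whole number: n = 67 pairs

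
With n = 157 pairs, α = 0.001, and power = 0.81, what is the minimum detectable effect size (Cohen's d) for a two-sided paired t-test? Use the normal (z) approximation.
d ≈ 0.33

Minimum detectable effect (paired t-test, normal approximation):
d = (z_{α/2} + z_β) / √n
d = (3.291 + 0.878) / √157
d = 4.168 / 12.530
d ≈ 0.33

By Cohen's convention (0.2 small / 0.5 medium / 0.8 large): small effect.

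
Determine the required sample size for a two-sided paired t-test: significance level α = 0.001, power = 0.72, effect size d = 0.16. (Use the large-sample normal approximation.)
n = 587 pairs

Sample size formula (paired t-test, normal approximation):
n = ((z_{α/2} + z_β) / d)²

z_{α/2} = 3.291 (for α = 0.001, two-sided)
z_β = 0.583 (for power = 0.72)
d = 0.16

n = ((3.291 + 0.583) / 0.16)²
n = (24.213)²
n ≈ 586.27
Round up to the next whole number: n = 587 pairs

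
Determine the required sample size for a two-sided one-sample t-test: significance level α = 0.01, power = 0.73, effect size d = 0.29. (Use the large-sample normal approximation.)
n = 121

Sample size formula (one-sample t-test, normal approximation):
n = ((z_{α/2} + z_β) / d)²

z_{α/2} = 2.576 (for α = 0.01, two-sided)
z_β = 0.613 (for power = 0.73)
d = 0.29

n = ((2.576 + 0.613) / 0.29)²
n = (10.997)²
n ≈ 120.93
Round up to the next whole number: n = 121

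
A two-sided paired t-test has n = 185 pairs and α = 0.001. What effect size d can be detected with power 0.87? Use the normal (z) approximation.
d ≈ 0.32

Minimum detectable effect (paired t-test, normal approximation):
d = (z_{α/2} + z_β) / √n
d = (3.291 + 1.126) / √185
d = 4.417 / 13.601
d ≈ 0.32

By Cohen's convention (0.2 small / 0.5 medium / 0.8 large): small effect.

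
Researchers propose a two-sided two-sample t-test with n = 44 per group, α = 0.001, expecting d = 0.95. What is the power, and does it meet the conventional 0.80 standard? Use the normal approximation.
Power ≈ 0.88; the study is adequately powered (power ≥ 0.80)

Power calculation (two-sample t-test, normal approximation):
z_β = d · √(n/2) - z_{α/2}
z_β = 0.95 · √(44/2) - 3.291
z_β = 0.95 · 4.690 - 3.291
z_β = 1.165

Power = Φ(z_β) = Φ(1.165) ≈ 0.878

Effect size d = 0.95 is large by Cohen's convention (0.2/0.5/0.8).

Threshold: power ≥ 0.80 is conventionally adequate.
Power ≈ 0.88 → the study is adequately powered (power ≥ 0.80).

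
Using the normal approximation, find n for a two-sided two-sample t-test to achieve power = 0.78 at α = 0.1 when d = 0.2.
n = 293 per group

Sample size formula (two-sample t-test, normal approximation):
n = 2 · ((z_{α/2} + z_β) / d)²

z_{α/2} = 1.645 (for α = 0.1, two-sided)
z_β = 0.772 (for power = 0.78)
d = 0.2

n = 2 · ((1.645 + 0.772) / 0.2)²
n = 2 · (12.085)²
n ≈ 292.09
Round up to the next whole number: n = 293 per group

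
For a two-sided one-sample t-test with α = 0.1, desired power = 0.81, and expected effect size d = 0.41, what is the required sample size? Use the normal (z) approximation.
n = 38

Sample size formula (one-sample t-test, normal approximation):
n = ((z_{α/2} + z_β) / d)²

z_{α/2} = 1.645 (for α = 0.1, two-sided)
z_β = 0.878 (for power = 0.81)
d = 0.41

n = ((1.645 + 0.878) / 0.41)²
n = (6.154)²
n ≈ 37.87
Round up to the next whole number: n = 38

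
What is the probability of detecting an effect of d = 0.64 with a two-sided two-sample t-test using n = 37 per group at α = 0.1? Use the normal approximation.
Power ≈ 0.87

Power calculation (two-sample t-test, normal approximation):
z_β = d · √(n/2) - z_{α/2}
z_β = 0.64 · √(37/2) - 1.645
z_β = 0.64 · 4.301 - 1.645
z_β = 1.108

Power = Φ(z_β) = Φ(1.108) ≈ 0.866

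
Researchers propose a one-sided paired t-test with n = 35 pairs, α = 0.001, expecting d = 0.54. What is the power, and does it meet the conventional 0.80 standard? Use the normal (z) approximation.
Power ≈ 0.54; the study is underpowered (power < 0.80)

Power calculation (paired t-test, normal approximation):
z_β = d · √n - z_α
z_β = 0.54 · √35 - 3.090
z_β = 0.54 · 5.916 - 3.090
z_β = 0.104

Power = Φ(z_β) = Φ(0.104) ≈ 0.542

Effect size d = 0.54 is medium by Cohen's convention (0.2/0.5/0.8).

Threshold: power ≥ 0.80 is conventionally adequate.
Power ≈ 0.54 → the study is underpowered (power < 0.80).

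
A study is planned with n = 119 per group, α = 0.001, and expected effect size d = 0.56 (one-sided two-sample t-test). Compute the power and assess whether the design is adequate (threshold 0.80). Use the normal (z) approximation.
Power ≈ 0.89; the study is adequately powered (power ≥ 0.80)

Power calculation (two-sample t-test, normal approximation):
z_β = d · √(n/2) - z_α
z_β = 0.56 · √(119/2) - 3.090
z_β = 0.56 · 7.714 - 3.090
z_β = 1.229

Power = Φ(z_β) = Φ(1.229) ≈ 0.891

Effect size d = 0.56 is medium by Cohen's convention (0.2/0.5/0.8).

Threshold: power ≥ 0.80 is conventionally adequate.
Power ≈ 0.89 → the study is adequately powered (power ≥ 0.80).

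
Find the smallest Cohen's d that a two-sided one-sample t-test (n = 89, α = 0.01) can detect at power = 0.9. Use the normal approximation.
d ≈ 0.41

Minimum detectable effect (one-sample t-test, normal approximation):
d = (z_{α/2} + z_β) / √n
d = (2.576 + 1.282) / √89
d = 3.857 / 9.434
d ≈ 0.41

By Cohen's convention (0.2 small / 0.5 medium / 0.8 large): small effect.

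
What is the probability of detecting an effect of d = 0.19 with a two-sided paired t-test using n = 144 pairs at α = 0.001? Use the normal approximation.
Power ≈ 0.16

Power calculation (paired t-test, normal approximation):
z_β = d · √n - z_{α/2}
z_β = 0.19 · √144 - 3.291
z_β = 0.19 · 12.000 - 3.291
z_β = -1.011

Power = Φ(z_β) = Φ(-1.011) ≈ 0.156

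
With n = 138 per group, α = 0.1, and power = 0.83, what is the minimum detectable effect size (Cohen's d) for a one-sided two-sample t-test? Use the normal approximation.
d ≈ 0.27

Minimum detectable effect (two-sample t-test, normal approximation):
d = (z_α + z_β) / √(n/2)
d = (1.282 + 0.954) / √(138/2)
d = 2.236 / 8.307
d ≈ 0.27

By Cohen's convention (0.2 small / 0.5 medium / 0.8 large): small effect.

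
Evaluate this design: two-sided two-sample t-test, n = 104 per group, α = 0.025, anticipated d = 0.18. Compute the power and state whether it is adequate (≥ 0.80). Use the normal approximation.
Power ≈ 0.17; the study is underpowered (power < 0.80)

Power calculation (two-sample t-test, normal approximation):
z_β = d · √(n/2) - z_{α/2}
z_β = 0.18 · √(104/2) - 2.241
z_β = 0.18 · 7.211 - 2.241
z_β = -0.943

Power = Φ(z_β) = Φ(-0.943) ≈ 0.173

Effect size d = 0.18 is very small by Cohen's convention (0.2/0.5/0.8).

Threshold: power ≥ 0.80 is conventionally adequate.
Power ≈ 0.17 → the study is underpowered (power < 0.80).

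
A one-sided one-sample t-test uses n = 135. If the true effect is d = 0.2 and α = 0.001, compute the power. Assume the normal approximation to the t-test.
Power ≈ 0.22

Power calculation (one-sample t-test, normal approximation):
z_β = d · √n - z_α
z_β = 0.2 · √135 - 3.090
z_β = 0.2 · 11.619 - 3.090
z_β = -0.766

Power = Φ(z_β) = Φ(-0.766) ≈ 0.222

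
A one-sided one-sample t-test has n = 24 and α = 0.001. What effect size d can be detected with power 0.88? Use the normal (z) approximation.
d ≈ 0.87

Minimum detectable effect (one-sample t-test, normal approximation):
d = (z_α + z_β) / √n
d = (3.090 + 1.175) / √24
d = 4.265 / 4.899
d ≈ 0.87

By Cohen's convention (0.2 small / 0.5 medium / 0.8 large): large effect.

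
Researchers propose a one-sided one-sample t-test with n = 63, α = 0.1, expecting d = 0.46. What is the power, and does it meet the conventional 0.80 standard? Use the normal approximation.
Power ≈ 0.99; the study is adequately powered (power ≥ 0.80)

Power calculation (one-sample t-test, normal approximation):
z_β = d · √n - z_α
z_β = 0.46 · √63 - 1.282
z_β = 0.46 · 7.937 - 1.282
z_β = 2.370

Power = Φ(z_β) = Φ(2.370) ≈ 0.991

Effect size d = 0.46 is small by Cohen's convention (0.2/0.5/0.8).

Threshold: power ≥ 0.80 is conventionally adequate.
Power ≈ 0.99 → the study is adequately powered (power ≥ 0.80).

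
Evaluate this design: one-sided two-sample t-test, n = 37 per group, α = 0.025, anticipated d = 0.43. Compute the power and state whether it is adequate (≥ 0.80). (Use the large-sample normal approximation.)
Power ≈ 0.46; the study is underpowered (power < 0.80)

Power calculation (two-sample t-test, normal approximation):
z_β = d · √(n/2) - z_α
z_β = 0.43 · √(37/2) - 1.960
z_β = 0.43 · 4.301 - 1.960
z_β = -0.110

Power = Φ(z_β) = Φ(-0.110) ≈ 0.456

Effect size d = 0.43 is small by Cohen's convention (0.2/0.5/0.8).

Threshold: power ≥ 0.80 is conventionally adequate.
Power ≈ 0.46 → the study is underpowered (power < 0.80).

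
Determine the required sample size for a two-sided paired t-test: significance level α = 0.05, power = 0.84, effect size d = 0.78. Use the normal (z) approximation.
n = 15 pairs

Sample size formula (paired t-test, normal approximation):
n = ((z_{α/2} + z_β) / d)²

z_{α/2} = 1.960 (for α = 0.05, two-sided)
z_β = 0.994 (for power = 0.84)
d = 0.78

n = ((1.960 + 0.994) / 0.78)²
n = (3.787)²
n ≈ 14.34
Round up to the next whole number: n = 15 pairs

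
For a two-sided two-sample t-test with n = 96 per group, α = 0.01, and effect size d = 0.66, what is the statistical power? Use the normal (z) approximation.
Power ≈ 0.98

Power calculation (two-sample t-test, normal approximation):
z_β = d · √(n/2) - z_{α/2}
z_β = 0.66 · √(96/2) - 2.576
z_β = 0.66 · 6.928 - 2.576
z_β = 1.997

Power = Φ(z_β) = Φ(1.997) ≈ 0.977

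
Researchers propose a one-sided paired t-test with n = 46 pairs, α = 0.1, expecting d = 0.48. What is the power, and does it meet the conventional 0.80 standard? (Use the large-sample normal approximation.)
Power ≈ 0.98; the study is adequately powered (power ≥ 0.80)

Power calculation (paired t-test, normal approximation):
z_β = d · √n - z_α
z_β = 0.48 · √46 - 1.282
z_β = 0.48 · 6.782 - 1.282
z_β = 1.974

Power = Φ(z_β) = Φ(1.974) ≈ 0.976

Effect size d = 0.48 is small by Cohen's convention (0.2/0.5/0.8).

Threshold: power ≥ 0.80 is conventionally adequate.
Power ≈ 0.98 → the study is adequately powered (power ≥ 0.80).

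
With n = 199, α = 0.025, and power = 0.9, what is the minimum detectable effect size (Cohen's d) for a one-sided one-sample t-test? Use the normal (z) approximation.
d ≈ 0.23

Minimum detectable effect (one-sample t-test, normal approximation):
d = (z_α + z_β) / √n
d = (1.960 + 1.282) / √199
d = 3.242 / 14.107
d ≈ 0.23

By Cohen's convention (0.2 small / 0.5 medium / 0.8 large): small effect.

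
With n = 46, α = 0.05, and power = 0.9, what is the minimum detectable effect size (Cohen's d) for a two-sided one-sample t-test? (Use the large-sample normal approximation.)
d ≈ 0.48

Minimum detectable effect (one-sample t-test, normal approximation):
d = (z_{α/2} + z_β) / √n
d = (1.960 + 1.282) / √46
d = 3.242 / 6.782
d ≈ 0.48

By Cohen's convention (0.2 small / 0.5 medium / 0.8 large): small effect.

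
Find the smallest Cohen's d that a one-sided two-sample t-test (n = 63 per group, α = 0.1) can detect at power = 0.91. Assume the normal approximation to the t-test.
d ≈ 0.47

Minimum detectable effect (two-sample t-test, normal approximation):
d = (z_α + z_β) / √(n/2)
d = (1.282 + 1.341) / √(63/2)
d = 2.622 / 5.612
d ≈ 0.47

By Cohen's convention (0.2 small / 0.5 medium / 0.8 large): small effect.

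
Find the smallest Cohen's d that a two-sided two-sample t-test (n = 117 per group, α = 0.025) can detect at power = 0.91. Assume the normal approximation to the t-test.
d ≈ 0.47

Minimum detectable effect (two-sample t-test, normal approximation):
d = (z_{α/2} + z_β) / √(n/2)
d = (2.241 + 1.341) / √(117/2)
d = 3.582 / 7.649
d ≈ 0.47

By Cohen's convention (0.2 small / 0.5 medium / 0.8 large): small effect.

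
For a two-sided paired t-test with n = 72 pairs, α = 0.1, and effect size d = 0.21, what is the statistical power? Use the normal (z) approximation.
Power ≈ 0.55

Power calculation (paired t-test, normal approximation):
z_β = d · √n - z_{α/2}
z_β = 0.21 · √72 - 1.645
z_β = 0.21 · 8.485 - 1.645
z_β = 0.137

Power = Φ(z_β) = Φ(0.137) ≈ 0.555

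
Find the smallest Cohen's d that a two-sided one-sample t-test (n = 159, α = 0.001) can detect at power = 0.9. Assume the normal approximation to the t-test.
d ≈ 0.36

Minimum detectable effect (one-sample t-test, normal approximation):
d = (z_{α/2} + z_β) / √n
d = (3.291 + 1.282) / √159
d = 4.572 / 12.610
d ≈ 0.36

By Cohen's convention (0.2 small / 0.5 medium / 0.8 large): small effect.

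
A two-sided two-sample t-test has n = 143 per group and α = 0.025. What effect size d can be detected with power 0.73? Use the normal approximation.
d ≈ 0.34

Minimum detectable effect (two-sample t-test, normal approximation):
d = (z_{α/2} + z_β) / √(n/2)
d = (2.241 + 0.613) / √(143/2)
d = 2.854 / 8.456
d ≈ 0.34

By Cohen's convention (0.2 small / 0.5 medium / 0.8 large): small effect.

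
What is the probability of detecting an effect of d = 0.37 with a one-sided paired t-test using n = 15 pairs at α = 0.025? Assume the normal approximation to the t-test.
Power ≈ 0.30

Power calculation (paired t-test, normal approximation):
z_β = d · √n - z_α
z_β = 0.37 · √15 - 1.960
z_β = 0.37 · 3.873 - 1.960
z_β = -0.527

Power = Φ(z_β) = Φ(-0.527) ≈ 0.299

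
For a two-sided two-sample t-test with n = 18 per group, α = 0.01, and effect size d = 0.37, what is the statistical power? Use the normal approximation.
Power ≈ 0.07

Power calculation (two-sample t-test, normal approximation):
z_β = d · √(n/2) - z_{α/2}
z_β = 0.37 · √(18/2) - 2.576
z_β = 0.37 · 3.000 - 2.576
z_β = -1.466

Power = Φ(z_β) = Φ(-1.466) ≈ 0.071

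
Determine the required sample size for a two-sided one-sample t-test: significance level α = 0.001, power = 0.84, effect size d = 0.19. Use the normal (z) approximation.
n = 509

Sample size formula (one-sample t-test, normal approximation):
n = ((z_{α/2} + z_β) / d)²

z_{α/2} = 3.291 (for α = 0.001, two-sided)
z_β = 0.994 (for power = 0.84)
d = 0.19

n = ((3.291 + 0.994) / 0.19)²
n = (22.553)²
n ≈ 508.64
Round up to the next whole number: n = 509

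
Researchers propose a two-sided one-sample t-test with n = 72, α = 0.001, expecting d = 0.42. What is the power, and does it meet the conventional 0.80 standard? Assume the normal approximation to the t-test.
Power ≈ 0.61; the study is underpowered (power < 0.80)

Power calculation (one-sample t-test, normal approximation):
z_β = d · √n - z_{α/2}
z_β = 0.42 · √72 - 3.291
z_β = 0.42 · 8.485 - 3.291
z_β = 0.273

Power = Φ(z_β) = Φ(0.273) ≈ 0.608

Effect size d = 0.42 is small by Cohen's convention (0.2/0.5/0.8).

Threshold: power ≥ 0.80 is conventionally adequate.
Power ≈ 0.61 → the study is underpowered (power < 0.80).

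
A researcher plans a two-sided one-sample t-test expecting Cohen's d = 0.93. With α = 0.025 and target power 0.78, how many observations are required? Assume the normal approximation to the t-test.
n = 11

Sample size formula (one-sample t-test, normal approximation):
n = ((z_{α/2} + z_β) / d)²

z_{α/2} = 2.241 (for α = 0.025, two-sided)
z_β = 0.772 (for power = 0.78)
d = 0.93

n = ((2.241 + 0.772) / 0.93)²
n = (3.240)²
n ≈ 10.50
Round up to the next whole number: n = 11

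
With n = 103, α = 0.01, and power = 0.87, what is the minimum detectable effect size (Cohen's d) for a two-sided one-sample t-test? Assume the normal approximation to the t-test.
d ≈ 0.36

Minimum detectable effect (one-sample t-test, normal approximation):
d = (z_{α/2} + z_β) / √n
d = (2.576 + 1.126) / √103
d = 3.702 / 10.149
d ≈ 0.36

By Cohen's convention (0.2 small / 0.5 medium / 0.8 large): small effect.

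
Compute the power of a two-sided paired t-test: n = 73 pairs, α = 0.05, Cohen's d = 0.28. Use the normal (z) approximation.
Power ≈ 0.67

Power calculation (paired t-test, normal approximation):
z_β = d · √n - z_{α/2}
z_β = 0.28 · √73 - 1.960
z_β = 0.28 · 8.544 - 1.960
z_β = 0.432

Power = Φ(z_β) = Φ(0.432) ≈ 0.667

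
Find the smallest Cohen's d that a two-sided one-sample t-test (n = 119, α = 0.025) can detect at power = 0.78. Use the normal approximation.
d ≈ 0.28

Minimum detectable effect (one-sample t-test, normal approximation):
d = (z_{α/2} + z_β) / √n
d = (2.241 + 0.772) / √119
d = 3.014 / 10.909
d ≈ 0.28

By Cohen's convention (0.2 small / 0.5 medium / 0.8 large): small effect.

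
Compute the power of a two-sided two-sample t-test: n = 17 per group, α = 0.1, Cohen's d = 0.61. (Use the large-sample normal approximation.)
Power ≈ 0.55

Power calculation (two-sample t-test, normal approximation):
z_β = d · √(n/2) - z_{α/2}
z_β = 0.61 · √(17/2) - 1.645
z_β = 0.61 · 2.915 - 1.645
z_β = 0.134

Power = Φ(z_β) = Φ(0.134) ≈ 0.553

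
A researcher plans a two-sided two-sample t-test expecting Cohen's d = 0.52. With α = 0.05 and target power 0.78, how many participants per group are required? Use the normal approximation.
n = 56 per group

Sample size formula (two-sample t-test, normal approximation):
n = 2 · ((z_{α/2} + z_β) / d)²

z_{α/2} = 1.960 (for α = 0.05, two-sided)
z_β = 0.772 (for power = 0.78)
d = 0.52

n = 2 · ((1.960 + 0.772) / 0.52)²
n = 2 · (5.254)²
n ≈ 55.21
Round up to the next whole number: n = 56 per group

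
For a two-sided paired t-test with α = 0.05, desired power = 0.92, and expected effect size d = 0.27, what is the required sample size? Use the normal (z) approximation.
n = 156 pairs

Sample size formula (paired t-test, normal approximation):
n = ((z_{α/2} + z_β) / d)²

z_{α/2} = 1.960 (for α = 0.05, two-sided)
z_β = 1.405 (for power = 0.92)
d = 0.27

n = ((1.960 + 1.405) / 0.27)²
n = (12.463)²
n ≈ 155.33
Round up to the next whole number: n = 156 pairs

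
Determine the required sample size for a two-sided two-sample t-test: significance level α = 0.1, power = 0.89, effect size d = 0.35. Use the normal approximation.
n = 135 per group

Sample size formula (two-sample t-test, normal approximation):
n = 2 · ((z_{α/2} + z_β) / d)²

z_{α/2} = 1.645 (for α = 0.1, two-sided)
z_β = 1.227 (for power = 0.89)
d = 0.35

n = 2 · ((1.645 + 1.227) / 0.35)²
n = 2 · (8.206)²
n ≈ 134.68
Round up to the next whole number: n = 135 per group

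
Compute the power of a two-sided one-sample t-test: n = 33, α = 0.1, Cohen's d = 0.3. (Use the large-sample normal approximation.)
Power ≈ 0.53

Power calculation (one-sample t-test, normal approximation):
z_β = d · √n - z_{α/2}
z_β = 0.3 · √33 - 1.645
z_β = 0.3 · 5.745 - 1.645
z_β = 0.079

Power = Φ(z_β) = Φ(0.079) ≈ 0.531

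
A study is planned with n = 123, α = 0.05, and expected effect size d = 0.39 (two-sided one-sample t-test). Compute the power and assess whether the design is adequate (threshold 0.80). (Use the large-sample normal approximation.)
Power ≈ 0.99; the study is adequately powered (power ≥ 0.80)

Power calculation (one-sample t-test, normal approximation):
z_β = d · √n - z_{α/2}
z_β = 0.39 · √123 - 1.960
z_β = 0.39 · 11.091 - 1.960
z_β = 2.365

Power = Φ(z_β) = Φ(2.365) ≈ 0.991

Effect size d = 0.39 is small by Cohen's convention (0.2/0.5/0.8).

Threshold: power ≥ 0.80 is conventionally adequate.
Power ≈ 0.99 → the study is adequately powered (power ≥ 0.80).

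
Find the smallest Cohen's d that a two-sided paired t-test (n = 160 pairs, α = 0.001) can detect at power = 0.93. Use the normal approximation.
d ≈ 0.38

Minimum detectable effect (paired t-test, normal approximation):
d = (z_{α/2} + z_β) / √n
d = (3.291 + 1.476) / √160
d = 4.766 / 12.649
d ≈ 0.38

By Cohen's convention (0.2 small / 0.5 medium / 0.8 large): small effect.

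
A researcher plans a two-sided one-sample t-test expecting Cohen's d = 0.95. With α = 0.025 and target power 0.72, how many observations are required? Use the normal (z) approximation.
n = 9

Sample size formula (one-sample t-test, normal approximation):
n = ((z_{α/2} + z_β) / d)²

z_{α/2} = 2.241 (for α = 0.025, two-sided)
z_β = 0.583 (for power = 0.72)
d = 0.95

n = ((2.241 + 0.583) / 0.95)²
n = (2.973)²
n ≈ 8.84
Round up to the next whole number: n = 9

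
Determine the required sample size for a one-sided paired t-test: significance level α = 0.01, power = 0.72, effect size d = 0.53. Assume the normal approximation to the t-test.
n = 31 pairs

Sample size formula (paired t-test, normal approximation):
n = ((z_α + z_β) / d)²

z_α = 2.326 (for α = 0.01, one-sided)
z_β = 0.583 (for power = 0.72)
d = 0.53

n = ((2.326 + 0.583) / 0.53)²
n = (5.489)²
n ≈ 30.13
Round up to the next whole number: n = 31 pairs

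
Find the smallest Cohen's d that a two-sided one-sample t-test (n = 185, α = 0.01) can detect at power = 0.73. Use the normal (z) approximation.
d ≈ 0.23

Minimum detectable effect (one-sample t-test, normal approximation):
d = (z_{α/2} + z_β) / √n
d = (2.576 + 0.613) / √185
d = 3.189 / 13.601
d ≈ 0.23

By Cohen's convention (0.2 small / 0.5 medium / 0.8 large): small effect.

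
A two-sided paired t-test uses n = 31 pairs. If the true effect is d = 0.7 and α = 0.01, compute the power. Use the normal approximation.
Power ≈ 0.91

Power calculation (paired t-test, normal approximation):
z_β = d · √n - z_{α/2}
z_β = 0.7 · √31 - 2.576
z_β = 0.7 · 5.568 - 2.576
z_β = 1.322

Power = Φ(z_β) = Φ(1.322) ≈ 0.907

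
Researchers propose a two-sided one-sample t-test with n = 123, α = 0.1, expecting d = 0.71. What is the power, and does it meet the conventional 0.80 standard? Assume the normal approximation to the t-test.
Power ≈ 1.00; the study is adequately powered (power ≥ 0.80)

Power calculation (one-sample t-test, normal approximation):
z_β = d · √n - z_{α/2}
z_β = 0.71 · √123 - 1.645
z_β = 0.71 · 11.091 - 1.645
z_β = 6.229

Power = Φ(z_β) = Φ(6.229) ≈ 1.000

Effect size d = 0.71 is medium by Cohen's convention (0.2/0.5/0.8).

Threshold: power ≥ 0.80 is conventionally adequate.
Power ≈ 1.00 → the study is adequately powered (power ≥ 0.80).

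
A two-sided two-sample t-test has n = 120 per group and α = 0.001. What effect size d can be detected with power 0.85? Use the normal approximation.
d ≈ 0.56

Minimum detectable effect (two-sample t-test, normal approximation):
d = (z_{α/2} + z_β) / √(n/2)
d = (3.291 + 1.036) / √(120/2)
d = 4.327 / 7.746
d ≈ 0.56

By Cohen's convention (0.2 small / 0.5 medium / 0.8 large): medium effect.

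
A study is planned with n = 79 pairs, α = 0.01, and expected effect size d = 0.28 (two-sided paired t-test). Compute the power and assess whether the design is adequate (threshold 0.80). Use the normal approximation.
Power ≈ 0.47; the study is underpowered (power < 0.80)

Power calculation (paired t-test, normal approximation):
z_β = d · √n - z_{α/2}
z_β = 0.28 · √79 - 2.576
z_β = 0.28 · 8.888 - 2.576
z_β = -0.087

Power = Φ(z_β) = Φ(-0.087) ≈ 0.465

Effect size d = 0.28 is small by Cohen's convention (0.2/0.5/0.8).

Threshold: power ≥ 0.80 is conventionally adequate.
Power ≈ 0.47 → the study is underpowered (power < 0.80).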